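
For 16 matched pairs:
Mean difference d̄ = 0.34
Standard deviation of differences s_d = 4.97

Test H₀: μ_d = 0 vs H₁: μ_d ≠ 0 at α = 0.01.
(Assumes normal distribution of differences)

Answer: t = 0.2736, fail to reject H₀

Derivation:
df = n - 1 = 15
SE = s_d/√n = 4.97/√16 = 1.2425
t = d̄/SE = 0.34/1.2425 = 0.2736
Critical value: t_{0.005,15} = ±2.947
p-value ≈ 0.7881
Decision: fail to reject H₀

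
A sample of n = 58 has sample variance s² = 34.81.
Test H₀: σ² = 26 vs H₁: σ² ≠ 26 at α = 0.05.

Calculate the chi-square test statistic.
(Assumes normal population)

Answer: χ² = 76.3142, fail to reject H₀

Derivation:
df = n - 1 = 57
χ² = (n-1)s²/σ₀² = 57×34.81/26 = 76.3142
Critical values: χ²_{0.975,57} = 38.027, χ²_{0.025,57} = 79.752
Rejection region: χ² < 38.027 or χ² > 79.752
Decision: fail to reject H₀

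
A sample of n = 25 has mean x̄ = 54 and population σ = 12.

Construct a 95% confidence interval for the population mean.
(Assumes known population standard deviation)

Confidence level: 95%, α = 0.05
z_0.025 = 1.960
SE = σ/√n = 12/√25 = 2.4000
Margin of error = 1.960 × 2.4000 = 4.7040
CI: x̄ ± margin = 54 ± 4.7040
CI: (49.2960, 58.7040)

Answer: (49.2960, 58.7040)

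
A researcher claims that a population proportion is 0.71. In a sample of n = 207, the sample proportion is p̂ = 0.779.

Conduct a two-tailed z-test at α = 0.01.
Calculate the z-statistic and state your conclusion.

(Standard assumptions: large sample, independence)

H₀: p = 0.71, H₁: p ≠ 0.71
Standard error: SE = √(p₀(1-p₀)/n) = √(0.71×0.29/207) = 0.031539
z-statistic: z = (p̂ - p₀)/SE = (0.779 - 0.71)/0.031539 = 2.1878
Critical value: z_0.005 = ±2.576
p-value = 0.0287
Decision: fail to reject H₀ at α = 0.01

Answer: z = 2.1878, fail to reject H₀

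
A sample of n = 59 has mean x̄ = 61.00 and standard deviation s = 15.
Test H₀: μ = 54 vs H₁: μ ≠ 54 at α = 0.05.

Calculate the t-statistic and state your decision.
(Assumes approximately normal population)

df = n - 1 = 58
SE = s/√n = 15/√59 = 1.9528
t = (x̄ - μ₀)/SE = (61.00 - 54)/1.9528 = 3.5846
Critical value: t_{0.025,58} = ±2.002
p-value ≈ 0.0007
Decision: reject H₀

Answer: t = 3.5846, reject H₀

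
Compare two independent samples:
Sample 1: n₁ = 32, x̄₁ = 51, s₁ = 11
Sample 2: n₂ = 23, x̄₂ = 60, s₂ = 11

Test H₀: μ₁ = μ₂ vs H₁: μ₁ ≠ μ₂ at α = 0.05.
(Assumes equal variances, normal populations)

Answer: t = -2.9930, reject H₀

Derivation:
Pooled variance: s²_p = [31×11² + 22×11²]/(53) = 121.0000
s_p = 11.0000
SE = s_p×√(1/n₁ + 1/n₂) = 11.0000×√(1/32 + 1/23) = 3.0070
t = (x̄₁ - x̄₂)/SE = (51 - 60)/3.0070 = -2.9930
df = 53, t-critical = ±2.006
Decision: reject H₀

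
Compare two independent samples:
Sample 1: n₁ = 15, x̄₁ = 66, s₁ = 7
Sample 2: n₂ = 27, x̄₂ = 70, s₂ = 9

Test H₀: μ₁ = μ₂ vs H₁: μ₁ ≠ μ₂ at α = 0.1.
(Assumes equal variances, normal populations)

Pooled variance: s²_p = [14×7² + 26×9²]/(40) = 69.8000
s_p = 8.3546
SE = s_p×√(1/n₁ + 1/n₂) = 8.3546×√(1/15 + 1/27) = 2.6904
t = (x̄₁ - x̄₂)/SE = (66 - 70)/2.6904 = -1.4868
df = 40, t-critical = ±1.684
Decision: fail to reject H₀

Answer: t = -1.4868, fail to reject H₀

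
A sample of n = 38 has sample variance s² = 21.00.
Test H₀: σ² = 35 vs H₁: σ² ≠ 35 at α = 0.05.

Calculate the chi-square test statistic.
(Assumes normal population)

Answer: χ² = 22.2000, fail to reject H₀

Derivation:
df = n - 1 = 37
χ² = (n-1)s²/σ₀² = 37×21.00/35 = 22.2000
Critical values: χ²_{0.975,37} = 22.106, χ²_{0.025,37} = 55.668
Rejection region: χ² < 22.106 or χ² > 55.668
Decision: fail to reject H₀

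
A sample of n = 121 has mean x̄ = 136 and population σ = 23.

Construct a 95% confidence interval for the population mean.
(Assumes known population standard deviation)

Answer: (131.9018, 140.0982)

Derivation:
Confidence level: 95%, α = 0.05
z_0.025 = 1.960
SE = σ/√n = 23/√121 = 2.0909
Margin of error = 1.960 × 2.0909 = 4.0982
CI: x̄ ± margin = 136 ± 4.0982
CI: (131.9018, 140.0982)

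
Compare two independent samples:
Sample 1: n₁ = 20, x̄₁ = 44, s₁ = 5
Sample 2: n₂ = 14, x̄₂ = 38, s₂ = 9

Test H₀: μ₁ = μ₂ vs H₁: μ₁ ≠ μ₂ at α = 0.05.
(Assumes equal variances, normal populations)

Pooled variance: s²_p = [19×5² + 13×9²]/(32) = 47.7500
s_p = 6.9101
SE = s_p×√(1/n₁ + 1/n₂) = 6.9101×√(1/20 + 1/14) = 2.4079
t = (x̄₁ - x̄₂)/SE = (44 - 38)/2.4079 = 2.4918
df = 32, t-critical = ±2.037
Decision: reject H₀

Answer: t = 2.4918, reject H₀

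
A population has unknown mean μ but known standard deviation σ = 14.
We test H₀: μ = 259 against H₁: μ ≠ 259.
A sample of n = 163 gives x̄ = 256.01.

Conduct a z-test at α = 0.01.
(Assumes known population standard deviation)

Answer: z = -2.7266, reject H₀

Derivation:
Standard error: SE = σ/√n = 14/√163 = 1.0966
z-statistic: z = (x̄ - μ₀)/SE = (256.01 - 259)/1.0966 = -2.7266
Critical value: ±2.576
p-value = 0.0064
Decision: reject H₀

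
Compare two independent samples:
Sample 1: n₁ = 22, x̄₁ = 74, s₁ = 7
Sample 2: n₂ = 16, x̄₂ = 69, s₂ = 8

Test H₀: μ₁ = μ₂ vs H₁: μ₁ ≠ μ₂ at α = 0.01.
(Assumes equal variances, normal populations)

Answer: t = 2.0473, fail to reject H₀

Derivation:
Pooled variance: s²_p = [21×7² + 15×8²]/(36) = 55.2500
s_p = 7.4330
SE = s_p×√(1/n₁ + 1/n₂) = 7.4330×√(1/22 + 1/16) = 2.4422
t = (x̄₁ - x̄₂)/SE = (74 - 69)/2.4422 = 2.0473
df = 36, t-critical = ±2.719
Decision: fail to reject H₀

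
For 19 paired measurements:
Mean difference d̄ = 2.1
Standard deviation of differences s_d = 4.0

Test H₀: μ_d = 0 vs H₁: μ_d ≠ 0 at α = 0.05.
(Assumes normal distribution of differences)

Answer: t = 2.2883, reject H₀

Derivation:
df = n - 1 = 18
SE = s_d/√n = 4.0/√19 = 0.9177
t = d̄/SE = 2.1/0.9177 = 2.2883
Critical value: t_{0.025,18} = ±2.101
p-value ≈ 0.0344
Decision: reject H₀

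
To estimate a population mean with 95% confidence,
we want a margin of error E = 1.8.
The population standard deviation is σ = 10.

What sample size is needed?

z_0.025 = 1.960
n = (z×σ/E)² = (1.960×10/1.8)²
n = 118.5679
Round up: n = 119

Answer: n = 119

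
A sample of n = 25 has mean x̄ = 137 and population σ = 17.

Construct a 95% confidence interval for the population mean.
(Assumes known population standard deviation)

Answer: (130.3360, 143.6640)

Derivation:
Confidence level: 95%, α = 0.05
z_0.025 = 1.960
SE = σ/√n = 17/√25 = 3.4000
Margin of error = 1.960 × 3.4000 = 6.6640
CI: x̄ ± margin = 137 ± 6.6640
CI: (130.3360, 143.6640)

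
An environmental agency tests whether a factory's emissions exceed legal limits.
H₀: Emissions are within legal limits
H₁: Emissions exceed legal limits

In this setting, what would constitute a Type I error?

Answer: Citing a compliant factory for excess emissions

Derivation:
A Type I error (probability α) occurs when we reject a true H₀.
A Type II error (probability β) occurs when we fail to reject a false H₀.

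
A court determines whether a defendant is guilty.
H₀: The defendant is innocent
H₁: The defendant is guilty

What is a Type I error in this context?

A Type I error (probability α) occurs when we reject a true H₀.
A Type II error (probability β) occurs when we fail to reject a false H₀.

Answer: Convicting an innocent person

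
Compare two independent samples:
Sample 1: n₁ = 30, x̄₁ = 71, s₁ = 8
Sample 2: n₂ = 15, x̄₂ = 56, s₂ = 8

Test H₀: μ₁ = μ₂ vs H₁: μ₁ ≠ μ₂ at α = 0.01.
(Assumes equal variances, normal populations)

Answer: t = 5.9293, reject H₀

Derivation:
Pooled variance: s²_p = [29×8² + 14×8²]/(43) = 64.0000
s_p = 8.0000
SE = s_p×√(1/n₁ + 1/n₂) = 8.0000×√(1/30 + 1/15) = 2.5298
t = (x̄₁ - x̄₂)/SE = (71 - 56)/2.5298 = 5.9293
df = 43, t-critical = ±2.695
Decision: reject H₀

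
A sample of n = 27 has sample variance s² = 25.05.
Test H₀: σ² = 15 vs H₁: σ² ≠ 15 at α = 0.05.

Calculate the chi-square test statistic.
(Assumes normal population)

df = n - 1 = 26
χ² = (n-1)s²/σ₀² = 26×25.05/15 = 43.4200
Critical values: χ²_{0.975,26} = 13.844, χ²_{0.025,26} = 41.923
Rejection region: χ² < 13.844 or χ² > 41.923
Decision: reject H₀

Answer: χ² = 43.4200, reject H₀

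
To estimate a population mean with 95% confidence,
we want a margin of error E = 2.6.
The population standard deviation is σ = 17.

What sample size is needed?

z_0.025 = 1.960
n = (z×σ/E)² = (1.960×17/2.6)²
n = 164.2341
Round up: n = 165

Answer: n = 165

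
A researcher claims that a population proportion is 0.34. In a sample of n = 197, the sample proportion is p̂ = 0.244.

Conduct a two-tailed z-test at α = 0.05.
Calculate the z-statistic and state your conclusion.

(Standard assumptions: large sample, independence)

H₀: p = 0.34, H₁: p ≠ 0.34
Standard error: SE = √(p₀(1-p₀)/n) = √(0.34×0.66/197) = 0.033750
z-statistic: z = (p̂ - p₀)/SE = (0.244 - 0.34)/0.033750 = -2.8444
Critical value: z_0.025 = ±1.960
p-value = 0.0044
Decision: reject H₀ at α = 0.05

Answer: z = -2.8444, reject H₀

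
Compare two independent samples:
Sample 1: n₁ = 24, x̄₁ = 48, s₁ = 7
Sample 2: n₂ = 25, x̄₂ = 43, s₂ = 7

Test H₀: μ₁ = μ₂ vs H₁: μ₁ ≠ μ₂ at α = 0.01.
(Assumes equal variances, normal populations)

Pooled variance: s²_p = [23×7² + 24×7²]/(47) = 49.0000
s_p = 7.0000
SE = s_p×√(1/n₁ + 1/n₂) = 7.0000×√(1/24 + 1/25) = 2.0004
t = (x̄₁ - x̄₂)/SE = (48 - 43)/2.0004 = 2.4995
df = 47, t-critical = ±2.685
Decision: fail to reject H₀

Answer: t = 2.4995, fail to reject H₀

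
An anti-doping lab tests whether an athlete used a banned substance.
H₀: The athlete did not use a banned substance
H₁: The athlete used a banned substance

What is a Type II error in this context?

Answer: Failing to detect doping in an athlete who used a banned substance

Derivation:
A Type I error (probability α) occurs when we reject a true H₀.
A Type II error (probability β) occurs when we fail to reject a false H₀.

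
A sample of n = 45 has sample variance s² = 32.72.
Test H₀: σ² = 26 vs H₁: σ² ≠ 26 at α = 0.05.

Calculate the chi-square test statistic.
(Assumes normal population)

Answer: χ² = 55.3723, fail to reject H₀

Derivation:
df = n - 1 = 44
χ² = (n-1)s²/σ₀² = 44×32.72/26 = 55.3723
Critical values: χ²_{0.975,44} = 27.575, χ²_{0.025,44} = 64.201
Rejection region: χ² < 27.575 or χ² > 64.201
Decision: fail to reject H₀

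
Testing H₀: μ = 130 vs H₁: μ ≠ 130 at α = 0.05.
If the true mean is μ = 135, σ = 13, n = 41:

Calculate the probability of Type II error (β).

Answer: β ≈ 0.3076

Derivation:
SE = σ/√n = 13/√41 = 2.0303
Critical values: μ₀ ± z_0.025×SE = 130 ± 1.960×2.0303
Acceptance region: (126.0206, 133.9794)
Under H₁ (μ = 135): z_high = (133.9794 - 135)/2.0303 = -0.5027, z_low = (126.0206 - 135)/2.0303 = -4.4227
β = P(not reject | H₁) = Φ(-0.5027) - Φ(-4.4227) ≈ 0.3076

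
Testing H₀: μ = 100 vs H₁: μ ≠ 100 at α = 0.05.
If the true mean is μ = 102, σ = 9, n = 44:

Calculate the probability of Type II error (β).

SE = σ/√n = 9/√44 = 1.3568
Critical values: μ₀ ± z_0.025×SE = 100 ± 1.960×1.3568
Acceptance region: (97.3407, 102.6593)
Under H₁ (μ = 102): z_high = (102.6593 - 102)/1.3568 = 0.4859, z_low = (97.3407 - 102)/1.3568 = -3.4340
β = P(not reject | H₁) = Φ(0.4859) - Φ(-3.4340) ≈ 0.6862

Answer: β ≈ 0.6862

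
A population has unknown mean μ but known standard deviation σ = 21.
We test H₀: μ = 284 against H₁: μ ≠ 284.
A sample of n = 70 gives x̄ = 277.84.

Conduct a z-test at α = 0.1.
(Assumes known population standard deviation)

Answer: z = -2.4542, reject H₀

Derivation:
Standard error: SE = σ/√n = 21/√70 = 2.5100
z-statistic: z = (x̄ - μ₀)/SE = (277.84 - 284)/2.5100 = -2.4542
Critical value: ±1.645
p-value = 0.0141
Decision: reject H₀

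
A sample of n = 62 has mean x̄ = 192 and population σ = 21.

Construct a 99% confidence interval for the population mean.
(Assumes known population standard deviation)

Answer: (185.1298, 198.8702)

Derivation:
Confidence level: 99%, α = 0.01
z_0.005 = 2.576
SE = σ/√n = 21/√62 = 2.6670
Margin of error = 2.576 × 2.6670 = 6.8702
CI: x̄ ± margin = 192 ± 6.8702
CI: (185.1298, 198.8702)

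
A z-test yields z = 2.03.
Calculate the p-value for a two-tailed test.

Answer: p-value ≈ 0.0424

Derivation:
For z = 2.03:
p = 2×P(Z > |2.03|) = 2×(1 - Φ(2.03)) = 0.0424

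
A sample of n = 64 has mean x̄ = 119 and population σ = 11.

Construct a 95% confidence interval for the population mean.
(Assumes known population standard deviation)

Confidence level: 95%, α = 0.05
z_0.025 = 1.960
SE = σ/√n = 11/√64 = 1.3750
Margin of error = 1.960 × 1.3750 = 2.6950
CI: x̄ ± margin = 119 ± 2.6950
CI: (116.3050, 121.6950)

Answer: (116.3050, 121.6950)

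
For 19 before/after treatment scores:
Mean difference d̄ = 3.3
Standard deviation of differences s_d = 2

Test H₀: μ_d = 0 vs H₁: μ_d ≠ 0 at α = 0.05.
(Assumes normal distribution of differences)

Answer: t = 7.1927, reject H₀

Derivation:
df = n - 1 = 18
SE = s_d/√n = 2/√19 = 0.4588
t = d̄/SE = 3.3/0.4588 = 7.1927
Critical value: t_{0.025,18} = ±2.101
p-value < 0.0001
Decision: reject H₀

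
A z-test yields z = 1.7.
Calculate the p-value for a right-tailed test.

For z = 1.7:
p = P(Z > 1.7) = 1 - Φ(1.7) = 0.0446

Answer: p-value ≈ 0.0446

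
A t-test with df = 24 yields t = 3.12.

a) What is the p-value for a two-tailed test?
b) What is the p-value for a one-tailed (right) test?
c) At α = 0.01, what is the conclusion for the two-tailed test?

Answer: a) 0.0047, b) 0.0023, c) reject H₀

Derivation:
Using t-distribution with df = 24:
a) Two-tailed: p = 2×P(T > 3.12) = 0.0047
b) One-tailed: p = P(T > 3.12) = 0.0023
c) 0.0047 < 0.01, reject H₀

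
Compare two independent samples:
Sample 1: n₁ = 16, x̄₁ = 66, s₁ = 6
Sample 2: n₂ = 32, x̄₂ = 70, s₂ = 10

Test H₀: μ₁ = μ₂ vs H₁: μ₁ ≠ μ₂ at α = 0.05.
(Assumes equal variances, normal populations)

Answer: t = -1.4686, fail to reject H₀

Derivation:
Pooled variance: s²_p = [15×6² + 31×10²]/(46) = 79.1304
s_p = 8.8955
SE = s_p×√(1/n₁ + 1/n₂) = 8.8955×√(1/16 + 1/32) = 2.7237
t = (x̄₁ - x̄₂)/SE = (66 - 70)/2.7237 = -1.4686
df = 46, t-critical = ±2.013
Decision: fail to reject H₀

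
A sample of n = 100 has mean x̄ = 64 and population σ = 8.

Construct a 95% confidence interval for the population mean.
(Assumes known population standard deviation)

Answer: (62.4320, 65.5680)

Derivation:
Confidence level: 95%, α = 0.05
z_0.025 = 1.960
SE = σ/√n = 8/√100 = 0.8000
Margin of error = 1.960 × 0.8000 = 1.5680
CI: x̄ ± margin = 64 ± 1.5680
CI: (62.4320, 65.5680)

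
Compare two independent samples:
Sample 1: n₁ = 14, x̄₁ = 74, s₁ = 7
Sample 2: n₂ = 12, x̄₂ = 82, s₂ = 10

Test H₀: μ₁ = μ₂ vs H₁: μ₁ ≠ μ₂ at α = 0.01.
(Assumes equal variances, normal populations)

Answer: t = -2.3903, fail to reject H₀

Derivation:
Pooled variance: s²_p = [13×7² + 11×10²]/(24) = 72.3750
s_p = 8.5073
SE = s_p×√(1/n₁ + 1/n₂) = 8.5073×√(1/14 + 1/12) = 3.3468
t = (x̄₁ - x̄₂)/SE = (74 - 82)/3.3468 = -2.3903
df = 24, t-critical = ±2.797
Decision: fail to reject H₀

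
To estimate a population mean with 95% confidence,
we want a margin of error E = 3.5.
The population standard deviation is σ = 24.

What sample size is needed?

z_0.025 = 1.960
n = (z×σ/E)² = (1.960×24/3.5)²
n = 180.6336
Round up: n = 181

Answer: n = 181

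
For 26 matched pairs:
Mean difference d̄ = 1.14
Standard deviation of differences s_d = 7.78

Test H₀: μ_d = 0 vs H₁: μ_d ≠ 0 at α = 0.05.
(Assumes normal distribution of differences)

df = n - 1 = 25
SE = s_d/√n = 7.78/√26 = 1.5258
t = d̄/SE = 1.14/1.5258 = 0.7471
Critical value: t_{0.025,25} = ±2.060
p-value ≈ 0.4620
Decision: fail to reject H₀

Answer: t = 0.7471, fail to reject H₀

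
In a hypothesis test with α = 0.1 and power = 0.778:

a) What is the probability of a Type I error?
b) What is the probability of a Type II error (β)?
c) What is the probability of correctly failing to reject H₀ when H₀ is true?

a) Type I error probability = α = 0.1
b) Power = P(reject H₀ | H₁ true) = 1 - β = 0.778, so Type II error probability = β = 1 - Power = 0.222
c) P(fail to reject H₀ | H₀ true) = 1 - α = 0.9

Answer: a) 0.1, b) 0.222, c) 0.9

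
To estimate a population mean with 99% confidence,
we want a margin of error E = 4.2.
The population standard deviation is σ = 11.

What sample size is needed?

Answer: n = 46

Derivation:
z_0.005 = 2.576
n = (z×σ/E)² = (2.576×11/4.2)²
n = 45.5175
Round up: n = 46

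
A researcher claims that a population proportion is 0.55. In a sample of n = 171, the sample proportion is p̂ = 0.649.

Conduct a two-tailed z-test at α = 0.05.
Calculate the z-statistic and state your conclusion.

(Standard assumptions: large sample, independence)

Answer: z = 2.6023, reject H₀

Derivation:
H₀: p = 0.55, H₁: p ≠ 0.55
Standard error: SE = √(p₀(1-p₀)/n) = √(0.55×0.45/171) = 0.038044
z-statistic: z = (p̂ - p₀)/SE = (0.649 - 0.55)/0.038044 = 2.6023
Critical value: z_0.025 = ±1.960
p-value = 0.0093
Decision: reject H₀ at α = 0.05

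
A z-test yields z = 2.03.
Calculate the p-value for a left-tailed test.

For z = 2.03:
p = P(Z < 2.03) = Φ(2.03) = 0.9788

Answer: p-value ≈ 0.9788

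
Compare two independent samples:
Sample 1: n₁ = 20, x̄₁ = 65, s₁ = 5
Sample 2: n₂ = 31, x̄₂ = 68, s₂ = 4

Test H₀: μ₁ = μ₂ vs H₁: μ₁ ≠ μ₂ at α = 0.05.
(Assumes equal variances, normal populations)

Answer: t = -2.3693, reject H₀

Derivation:
Pooled variance: s²_p = [19×5² + 30×4²]/(49) = 19.4898
s_p = 4.4147
SE = s_p×√(1/n₁ + 1/n₂) = 4.4147×√(1/20 + 1/31) = 1.2662
t = (x̄₁ - x̄₂)/SE = (65 - 68)/1.2662 = -2.3693
df = 49, t-critical = ±2.010
Decision: reject H₀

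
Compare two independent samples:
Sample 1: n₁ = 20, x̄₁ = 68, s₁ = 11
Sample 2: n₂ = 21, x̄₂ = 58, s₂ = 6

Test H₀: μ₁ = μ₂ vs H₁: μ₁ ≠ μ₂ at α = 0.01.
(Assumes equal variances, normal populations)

Answer: t = 3.6378, reject H₀

Derivation:
Pooled variance: s²_p = [19×11² + 20×6²]/(39) = 77.4103
s_p = 8.7983
SE = s_p×√(1/n₁ + 1/n₂) = 8.7983×√(1/20 + 1/21) = 2.7489
t = (x̄₁ - x̄₂)/SE = (68 - 58)/2.7489 = 3.6378
df = 39, t-critical = ±2.708
Decision: reject H₀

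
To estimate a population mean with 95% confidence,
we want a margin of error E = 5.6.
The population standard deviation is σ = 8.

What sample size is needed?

z_0.025 = 1.960
n = (z×σ/E)² = (1.960×8/5.6)²
n = 7.8400
Round up: n = 8

Answer: n = 8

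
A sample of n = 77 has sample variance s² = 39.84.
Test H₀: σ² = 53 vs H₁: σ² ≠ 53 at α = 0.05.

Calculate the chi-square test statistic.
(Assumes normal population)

Answer: χ² = 57.1291, fail to reject H₀

Derivation:
df = n - 1 = 76
χ² = (n-1)s²/σ₀² = 76×39.84/53 = 57.1291
Critical values: χ²_{0.975,76} = 53.782, χ²_{0.025,76} = 101.999
Rejection region: χ² < 53.782 or χ² > 101.999
Decision: fail to reject H₀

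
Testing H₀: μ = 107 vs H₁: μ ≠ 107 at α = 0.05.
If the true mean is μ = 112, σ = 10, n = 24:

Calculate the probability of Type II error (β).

SE = σ/√n = 10/√24 = 2.0412
Critical values: μ₀ ± z_0.025×SE = 107 ± 1.960×2.0412
Acceptance region: (102.9992, 111.0008)
Under H₁ (μ = 112): z_high = (111.0008 - 112)/2.0412 = -0.4895, z_low = (102.9992 - 112)/2.0412 = -4.4096
β = P(not reject | H₁) = Φ(-0.4895) - Φ(-4.4096) ≈ 0.3122

Answer: β ≈ 0.3122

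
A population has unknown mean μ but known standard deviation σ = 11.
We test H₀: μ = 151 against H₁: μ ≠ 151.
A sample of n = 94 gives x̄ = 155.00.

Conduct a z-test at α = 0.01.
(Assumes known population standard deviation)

Standard error: SE = σ/√n = 11/√94 = 1.1346
z-statistic: z = (x̄ - μ₀)/SE = (155.00 - 151)/1.1346 = 3.5255
Critical value: ±2.576
p-value = 0.0004
Decision: reject H₀

Answer: z = 3.5255, reject H₀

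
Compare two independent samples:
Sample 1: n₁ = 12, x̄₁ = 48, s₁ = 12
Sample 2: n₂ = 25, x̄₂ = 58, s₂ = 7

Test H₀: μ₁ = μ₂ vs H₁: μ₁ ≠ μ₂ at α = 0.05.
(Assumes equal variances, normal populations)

Pooled variance: s²_p = [11×12² + 24×7²]/(35) = 78.8571
s_p = 8.8802
SE = s_p×√(1/n₁ + 1/n₂) = 8.8802×√(1/12 + 1/25) = 3.1186
t = (x̄₁ - x̄₂)/SE = (48 - 58)/3.1186 = -3.2066
df = 35, t-critical = ±2.030
Decision: reject H₀

Answer: t = -3.2066, reject H₀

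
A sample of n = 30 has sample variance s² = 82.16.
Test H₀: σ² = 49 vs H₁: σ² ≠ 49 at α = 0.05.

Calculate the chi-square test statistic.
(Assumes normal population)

Answer: χ² = 48.6253, reject H₀

Derivation:
df = n - 1 = 29
χ² = (n-1)s²/σ₀² = 29×82.16/49 = 48.6253
Critical values: χ²_{0.975,29} = 16.047, χ²_{0.025,29} = 45.722
Rejection region: χ² < 16.047 or χ² > 45.722
Decision: reject H₀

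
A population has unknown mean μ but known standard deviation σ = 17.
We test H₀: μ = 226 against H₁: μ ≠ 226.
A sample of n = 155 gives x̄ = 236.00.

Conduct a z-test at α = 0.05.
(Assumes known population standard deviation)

Answer: z = 7.3233, reject H₀

Derivation:
Standard error: SE = σ/√n = 17/√155 = 1.3655
z-statistic: z = (x̄ - μ₀)/SE = (236.00 - 226)/1.3655 = 7.3233
Critical value: ±1.960
p-value < 0.0001
Decision: reject H₀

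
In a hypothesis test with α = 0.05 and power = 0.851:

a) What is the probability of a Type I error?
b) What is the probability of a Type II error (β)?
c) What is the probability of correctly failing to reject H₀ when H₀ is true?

Answer: a) 0.05, b) 0.149, c) 0.95

Derivation:
a) Type I error probability = α = 0.05
b) Power = P(reject H₀ | H₁ true) = 1 - β = 0.851, so Type II error probability = β = 1 - Power = 0.149
c) P(fail to reject H₀ | H₀ true) = 1 - α = 0.95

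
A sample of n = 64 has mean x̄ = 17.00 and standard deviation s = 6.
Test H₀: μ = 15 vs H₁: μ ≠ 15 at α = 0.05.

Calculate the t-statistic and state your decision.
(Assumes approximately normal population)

df = n - 1 = 63
SE = s/√n = 6/√64 = 0.7500
t = (x̄ - μ₀)/SE = (17.00 - 15)/0.7500 = 2.6667
Critical value: t_{0.025,63} = ±1.998
p-value ≈ 0.0097
Decision: reject H₀

Answer: t = 2.6667, reject H₀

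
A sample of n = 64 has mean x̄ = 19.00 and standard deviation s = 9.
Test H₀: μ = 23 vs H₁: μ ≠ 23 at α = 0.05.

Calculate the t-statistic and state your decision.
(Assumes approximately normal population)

Answer: t = -3.5556, reject H₀

Derivation:
df = n - 1 = 63
SE = s/√n = 9/√64 = 1.1250
t = (x̄ - μ₀)/SE = (19.00 - 23)/1.1250 = -3.5556
Critical value: t_{0.025,63} = ±1.998
p-value ≈ 0.0007
Decision: reject H₀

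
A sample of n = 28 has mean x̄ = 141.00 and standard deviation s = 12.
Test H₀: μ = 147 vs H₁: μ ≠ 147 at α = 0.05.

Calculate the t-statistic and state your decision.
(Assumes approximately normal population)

df = n - 1 = 27
SE = s/√n = 12/√28 = 2.2678
t = (x̄ - μ₀)/SE = (141.00 - 147)/2.2678 = -2.6457
Critical value: t_{0.025,27} = ±2.052
p-value ≈ 0.0134
Decision: reject H₀

Answer: t = -2.6457, reject H₀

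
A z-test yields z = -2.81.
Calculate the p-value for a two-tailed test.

Answer: p-value ≈ 0.0050

Derivation:
For z = -2.81:
p = 2×P(Z > |-2.81|) = 2×(1 - Φ(2.81)) = 0.0050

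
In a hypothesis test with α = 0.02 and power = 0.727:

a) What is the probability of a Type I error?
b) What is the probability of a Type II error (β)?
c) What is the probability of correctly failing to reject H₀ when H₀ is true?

a) Type I error probability = α = 0.02
b) Power = P(reject H₀ | H₁ true) = 1 - β = 0.727, so Type II error probability = β = 1 - Power = 0.273
c) P(fail to reject H₀ | H₀ true) = 1 - α = 0.98

Answer: a) 0.02, b) 0.273, c) 0.98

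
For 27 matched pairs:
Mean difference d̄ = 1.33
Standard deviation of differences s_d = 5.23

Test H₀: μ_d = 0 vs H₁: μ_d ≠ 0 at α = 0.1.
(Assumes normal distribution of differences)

df = n - 1 = 26
SE = s_d/√n = 5.23/√27 = 1.0065
t = d̄/SE = 1.33/1.0065 = 1.3214
Critical value: t_{0.05,26} = ±1.706
p-value ≈ 0.1979
Decision: fail to reject H₀

Answer: t = 1.3214, fail to reject H₀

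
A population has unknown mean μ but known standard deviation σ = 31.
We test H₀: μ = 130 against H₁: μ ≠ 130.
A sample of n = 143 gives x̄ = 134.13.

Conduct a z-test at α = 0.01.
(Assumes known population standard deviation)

Standard error: SE = σ/√n = 31/√143 = 2.5924
z-statistic: z = (x̄ - μ₀)/SE = (134.13 - 130)/2.5924 = 1.5931
Critical value: ±2.576
p-value = 0.1111
Decision: fail to reject H₀

Answer: z = 1.5931, fail to reject H₀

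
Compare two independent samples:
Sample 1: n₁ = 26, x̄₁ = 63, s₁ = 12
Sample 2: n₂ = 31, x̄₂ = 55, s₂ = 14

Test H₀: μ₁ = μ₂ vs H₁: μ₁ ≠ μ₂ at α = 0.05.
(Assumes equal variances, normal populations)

Pooled variance: s²_p = [25×12² + 30×14²]/(55) = 172.3636
s_p = 13.1287
SE = s_p×√(1/n₁ + 1/n₂) = 13.1287×√(1/26 + 1/31) = 3.4913
t = (x̄₁ - x̄₂)/SE = (63 - 55)/3.4913 = 2.2914
df = 55, t-critical = ±2.004
Decision: reject H₀

Answer: t = 2.2914, reject H₀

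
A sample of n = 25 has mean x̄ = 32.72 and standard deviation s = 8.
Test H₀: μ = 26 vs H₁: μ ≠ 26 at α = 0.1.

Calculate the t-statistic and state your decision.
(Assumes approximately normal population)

df = n - 1 = 24
SE = s/√n = 8/√25 = 1.6000
t = (x̄ - μ₀)/SE = (32.72 - 26)/1.6000 = 4.2000
Critical value: t_{0.05,24} = ±1.711
p-value ≈ 0.0003
Decision: reject H₀

Answer: t = 4.2000, reject H₀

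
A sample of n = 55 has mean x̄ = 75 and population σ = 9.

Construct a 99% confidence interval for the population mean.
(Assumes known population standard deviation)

Confidence level: 99%, α = 0.01
z_0.005 = 2.576
SE = σ/√n = 9/√55 = 1.2136
Margin of error = 2.576 × 1.2136 = 3.1262
CI: x̄ ± margin = 75 ± 3.1262
CI: (71.8738, 78.1262)

Answer: (71.8738, 78.1262)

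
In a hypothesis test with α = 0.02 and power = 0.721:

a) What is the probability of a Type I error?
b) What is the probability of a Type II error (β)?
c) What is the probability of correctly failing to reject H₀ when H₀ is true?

Answer: a) 0.02, b) 0.279, c) 0.98

Derivation:
a) Type I error probability = α = 0.02
b) Power = P(reject H₀ | H₁ true) = 1 - β = 0.721, so Type II error probability = β = 1 - Power = 0.279
c) P(fail to reject H₀ | H₀ true) = 1 - α = 0.98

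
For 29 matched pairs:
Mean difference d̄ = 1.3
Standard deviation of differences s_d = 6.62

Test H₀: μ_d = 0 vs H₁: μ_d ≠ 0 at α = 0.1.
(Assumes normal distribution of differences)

df = n - 1 = 28
SE = s_d/√n = 6.62/√29 = 1.2293
t = d̄/SE = 1.3/1.2293 = 1.0575
Critical value: t_{0.05,28} = ±1.701
p-value ≈ 0.2993
Decision: fail to reject H₀

Answer: t = 1.0575, fail to reject H₀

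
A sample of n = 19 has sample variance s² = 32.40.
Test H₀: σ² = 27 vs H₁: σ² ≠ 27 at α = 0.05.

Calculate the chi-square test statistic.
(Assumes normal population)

Answer: χ² = 21.6000, fail to reject H₀

Derivation:
df = n - 1 = 18
χ² = (n-1)s²/σ₀² = 18×32.40/27 = 21.6000
Critical values: χ²_{0.975,18} = 8.231, χ²_{0.025,18} = 31.526
Rejection region: χ² < 8.231 or χ² > 31.526
Decision: fail to reject H₀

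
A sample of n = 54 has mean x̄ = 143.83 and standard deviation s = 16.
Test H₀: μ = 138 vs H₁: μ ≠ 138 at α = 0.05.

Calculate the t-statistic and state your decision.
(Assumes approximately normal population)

Answer: t = 2.6776, reject H₀

Derivation:
df = n - 1 = 53
SE = s/√n = 16/√54 = 2.1773
t = (x̄ - μ₀)/SE = (143.83 - 138)/2.1773 = 2.6776
Critical value: t_{0.025,53} = ±2.006
p-value ≈ 0.0098
Decision: reject H₀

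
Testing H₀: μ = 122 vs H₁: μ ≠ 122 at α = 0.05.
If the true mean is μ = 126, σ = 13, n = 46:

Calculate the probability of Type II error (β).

Answer: β ≈ 0.4495

Derivation:
SE = σ/√n = 13/√46 = 1.9167
Critical values: μ₀ ± z_0.025×SE = 122 ± 1.960×1.9167
Acceptance region: (118.2433, 125.7567)
Under H₁ (μ = 126): z_high = (125.7567 - 126)/1.9167 = -0.1269, z_low = (118.2433 - 126)/1.9167 = -4.0469
β = P(not reject | H₁) = Φ(-0.1269) - Φ(-4.0469) ≈ 0.4495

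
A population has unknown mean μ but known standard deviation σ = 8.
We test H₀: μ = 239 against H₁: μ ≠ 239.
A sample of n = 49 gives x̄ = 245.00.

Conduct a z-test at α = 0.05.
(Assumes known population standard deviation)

Standard error: SE = σ/√n = 8/√49 = 1.1429
z-statistic: z = (x̄ - μ₀)/SE = (245.00 - 239)/1.1429 = 5.2498
Critical value: ±1.960
p-value < 0.0001
Decision: reject H₀

Answer: z = 5.2498, reject H₀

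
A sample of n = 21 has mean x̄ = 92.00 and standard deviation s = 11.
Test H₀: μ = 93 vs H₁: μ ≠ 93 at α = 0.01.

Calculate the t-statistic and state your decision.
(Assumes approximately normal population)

Answer: t = -0.4166, fail to reject H₀

Derivation:
df = n - 1 = 20
SE = s/√n = 11/√21 = 2.4004
t = (x̄ - μ₀)/SE = (92.00 - 93)/2.4004 = -0.4166
Critical value: t_{0.005,20} = ±2.845
p-value ≈ 0.6814
Decision: fail to reject H₀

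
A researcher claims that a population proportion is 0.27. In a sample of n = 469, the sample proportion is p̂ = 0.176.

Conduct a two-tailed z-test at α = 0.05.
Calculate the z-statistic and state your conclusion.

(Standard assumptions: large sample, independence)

Answer: z = -4.5854, reject H₀

Derivation:
H₀: p = 0.27, H₁: p ≠ 0.27
Standard error: SE = √(p₀(1-p₀)/n) = √(0.27×0.73/469) = 0.020500
z-statistic: z = (p̂ - p₀)/SE = (0.176 - 0.27)/0.020500 = -4.5854
Critical value: z_0.025 = ±1.960
p-value < 0.0001
Decision: reject H₀ at α = 0.05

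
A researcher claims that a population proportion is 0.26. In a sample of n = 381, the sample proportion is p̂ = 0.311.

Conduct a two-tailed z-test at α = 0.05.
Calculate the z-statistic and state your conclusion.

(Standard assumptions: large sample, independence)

Answer: z = 2.2695, reject H₀

Derivation:
H₀: p = 0.26, H₁: p ≠ 0.26
Standard error: SE = √(p₀(1-p₀)/n) = √(0.26×0.74/381) = 0.022472
z-statistic: z = (p̂ - p₀)/SE = (0.311 - 0.26)/0.022472 = 2.2695
Critical value: z_0.025 = ±1.960
p-value = 0.0232
Decision: reject H₀ at α = 0.05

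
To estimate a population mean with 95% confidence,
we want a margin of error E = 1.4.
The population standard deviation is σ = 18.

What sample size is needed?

z_0.025 = 1.960
n = (z×σ/E)² = (1.960×18/1.4)²
n = 635.0400
Round up: n = 636

Answer: n = 636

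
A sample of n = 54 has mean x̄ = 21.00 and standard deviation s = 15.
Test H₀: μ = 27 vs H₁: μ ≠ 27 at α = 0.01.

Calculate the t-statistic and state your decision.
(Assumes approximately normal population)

Answer: t = -2.9394, reject H₀

Derivation:
df = n - 1 = 53
SE = s/√n = 15/√54 = 2.0412
t = (x̄ - μ₀)/SE = (21.00 - 27)/2.0412 = -2.9394
Critical value: t_{0.005,53} = ±2.672
p-value ≈ 0.0049
Decision: reject H₀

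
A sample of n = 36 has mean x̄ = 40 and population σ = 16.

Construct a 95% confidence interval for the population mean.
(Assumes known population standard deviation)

Confidence level: 95%, α = 0.05
z_0.025 = 1.960
SE = σ/√n = 16/√36 = 2.6667
Margin of error = 1.960 × 2.6667 = 5.2267
CI: x̄ ± margin = 40 ± 5.2267
CI: (34.7733, 45.2267)

Answer: (34.7733, 45.2267)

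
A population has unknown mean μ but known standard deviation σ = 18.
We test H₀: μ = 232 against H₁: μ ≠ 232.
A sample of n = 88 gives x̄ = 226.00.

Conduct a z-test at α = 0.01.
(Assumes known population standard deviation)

Answer: z = -3.1270, reject H₀

Derivation:
Standard error: SE = σ/√n = 18/√88 = 1.9188
z-statistic: z = (x̄ - μ₀)/SE = (226.00 - 232)/1.9188 = -3.1270
Critical value: ±2.576
p-value = 0.0018
Decision: reject H₀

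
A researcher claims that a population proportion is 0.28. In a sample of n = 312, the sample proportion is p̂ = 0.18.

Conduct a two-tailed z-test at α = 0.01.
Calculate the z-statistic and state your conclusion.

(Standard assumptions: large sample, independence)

Answer: z = -3.9339, reject H₀

Derivation:
H₀: p = 0.28, H₁: p ≠ 0.28
Standard error: SE = √(p₀(1-p₀)/n) = √(0.28×0.72/312) = 0.025420
z-statistic: z = (p̂ - p₀)/SE = (0.18 - 0.28)/0.025420 = -3.9339
Critical value: z_0.005 = ±2.576
p-value = 0.0001
Decision: reject H₀ at α = 0.01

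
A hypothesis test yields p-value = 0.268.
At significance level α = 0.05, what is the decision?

Answer: fail to reject H₀

Derivation:
Compare p-value to α:
0.268 ≥ 0.05
Decision: fail to reject H₀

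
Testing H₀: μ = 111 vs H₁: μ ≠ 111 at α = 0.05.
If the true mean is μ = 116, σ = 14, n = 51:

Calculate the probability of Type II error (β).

SE = σ/√n = 14/√51 = 1.9604
Critical values: μ₀ ± z_0.025×SE = 111 ± 1.960×1.9604
Acceptance region: (107.1576, 114.8424)
Under H₁ (μ = 116): z_high = (114.8424 - 116)/1.9604 = -0.5905, z_low = (107.1576 - 116)/1.9604 = -4.5105
β = P(not reject | H₁) = Φ(-0.5905) - Φ(-4.5105) ≈ 0.2774

Answer: β ≈ 0.2774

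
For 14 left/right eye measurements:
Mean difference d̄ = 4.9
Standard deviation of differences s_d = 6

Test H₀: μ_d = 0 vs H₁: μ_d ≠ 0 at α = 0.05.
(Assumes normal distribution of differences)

Answer: t = 3.0556, reject H₀

Derivation:
df = n - 1 = 13
SE = s_d/√n = 6/√14 = 1.6036
t = d̄/SE = 4.9/1.6036 = 3.0556
Critical value: t_{0.025,13} = ±2.160
p-value ≈ 0.0092
Decision: reject H₀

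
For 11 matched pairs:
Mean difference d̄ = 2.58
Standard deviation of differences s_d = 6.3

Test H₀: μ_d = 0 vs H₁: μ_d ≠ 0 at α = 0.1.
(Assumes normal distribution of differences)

df = n - 1 = 10
SE = s_d/√n = 6.3/√11 = 1.8995
t = d̄/SE = 2.58/1.8995 = 1.3583
Critical value: t_{0.05,10} = ±1.812
p-value ≈ 0.2042
Decision: fail to reject H₀

Answer: t = 1.3583, fail to reject H₀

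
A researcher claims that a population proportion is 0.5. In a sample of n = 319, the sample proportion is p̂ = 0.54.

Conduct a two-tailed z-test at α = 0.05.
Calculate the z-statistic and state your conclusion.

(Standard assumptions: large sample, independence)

H₀: p = 0.5, H₁: p ≠ 0.5
Standard error: SE = √(p₀(1-p₀)/n) = √(0.5×0.5/319) = 0.027995
z-statistic: z = (p̂ - p₀)/SE = (0.54 - 0.5)/0.027995 = 1.4288
Critical value: z_0.025 = ±1.960
p-value = 0.1531
Decision: fail to reject H₀ at α = 0.05

Answer: z = 1.4288, fail to reject H₀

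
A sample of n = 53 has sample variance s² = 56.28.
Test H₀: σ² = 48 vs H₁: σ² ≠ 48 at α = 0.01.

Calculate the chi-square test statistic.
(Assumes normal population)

Answer: χ² = 60.9700, fail to reject H₀

Derivation:
df = n - 1 = 52
χ² = (n-1)s²/σ₀² = 52×56.28/48 = 60.9700
Critical values: χ²_{0.995,52} = 29.481, χ²_{0.005,52} = 82.001
Rejection region: χ² < 29.481 or χ² > 82.001
Decision: fail to reject H₀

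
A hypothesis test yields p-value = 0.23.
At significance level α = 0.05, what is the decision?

Answer: fail to reject H₀

Derivation:
Compare p-value to α:
0.23 ≥ 0.05
Decision: fail to reject H₀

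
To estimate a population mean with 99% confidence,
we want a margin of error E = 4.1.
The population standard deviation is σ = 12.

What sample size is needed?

z_0.005 = 2.576
n = (z×σ/E)² = (2.576×12/4.1)²
n = 56.8442
Round up: n = 57

Answer: n = 57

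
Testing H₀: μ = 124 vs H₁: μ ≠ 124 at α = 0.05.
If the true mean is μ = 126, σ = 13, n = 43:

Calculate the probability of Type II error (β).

SE = σ/√n = 13/√43 = 1.9825
Critical values: μ₀ ± z_0.025×SE = 124 ± 1.960×1.9825
Acceptance region: (120.1143, 127.8857)
Under H₁ (μ = 126): z_high = (127.8857 - 126)/1.9825 = 0.9512, z_low = (120.1143 - 126)/1.9825 = -2.9688
β = P(not reject | H₁) = Φ(0.9512) - Φ(-2.9688) ≈ 0.8278

Answer: β ≈ 0.8278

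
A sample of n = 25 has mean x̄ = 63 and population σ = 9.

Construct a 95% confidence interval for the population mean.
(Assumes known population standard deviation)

Answer: (59.4720, 66.5280)

Derivation:
Confidence level: 95%, α = 0.05
z_0.025 = 1.960
SE = σ/√n = 9/√25 = 1.8000
Margin of error = 1.960 × 1.8000 = 3.5280
CI: x̄ ± margin = 63 ± 3.5280
CI: (59.4720, 66.5280)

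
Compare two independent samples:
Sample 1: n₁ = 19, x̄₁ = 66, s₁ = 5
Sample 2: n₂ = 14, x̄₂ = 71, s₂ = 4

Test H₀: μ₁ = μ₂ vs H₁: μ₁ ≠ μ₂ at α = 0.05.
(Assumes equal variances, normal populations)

Answer: t = -3.0813, reject H₀

Derivation:
Pooled variance: s²_p = [18×5² + 13×4²]/(31) = 21.2258
s_p = 4.6071
SE = s_p×√(1/n₁ + 1/n₂) = 4.6071×√(1/19 + 1/14) = 1.6227
t = (x̄₁ - x̄₂)/SE = (66 - 71)/1.6227 = -3.0813
df = 31, t-critical = ±2.040
Decision: reject H₀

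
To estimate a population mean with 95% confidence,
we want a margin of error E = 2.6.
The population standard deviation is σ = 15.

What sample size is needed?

Answer: n = 128

Derivation:
z_0.025 = 1.960
n = (z×σ/E)² = (1.960×15/2.6)²
n = 127.8639
Round up: n = 128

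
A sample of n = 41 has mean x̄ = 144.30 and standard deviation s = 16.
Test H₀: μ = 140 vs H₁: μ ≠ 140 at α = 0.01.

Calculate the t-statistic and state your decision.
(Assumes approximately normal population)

Answer: t = 1.7208, fail to reject H₀

Derivation:
df = n - 1 = 40
SE = s/√n = 16/√41 = 2.4988
t = (x̄ - μ₀)/SE = (144.30 - 140)/2.4988 = 1.7208
Critical value: t_{0.005,40} = ±2.704
p-value ≈ 0.0930
Decision: fail to reject H₀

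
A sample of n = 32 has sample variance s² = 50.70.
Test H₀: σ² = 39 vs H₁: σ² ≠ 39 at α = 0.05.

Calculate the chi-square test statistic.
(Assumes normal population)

df = n - 1 = 31
χ² = (n-1)s²/σ₀² = 31×50.70/39 = 40.3000
Critical values: χ²_{0.975,31} = 17.539, χ²_{0.025,31} = 48.232
Rejection region: χ² < 17.539 or χ² > 48.232
Decision: fail to reject H₀

Answer: χ² = 40.3000, fail to reject H₀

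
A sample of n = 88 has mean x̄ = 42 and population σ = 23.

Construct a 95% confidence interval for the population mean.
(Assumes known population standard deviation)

Answer: (37.1945, 46.8055)

Derivation:
Confidence level: 95%, α = 0.05
z_0.025 = 1.960
SE = σ/√n = 23/√88 = 2.4518
Margin of error = 1.960 × 2.4518 = 4.8055
CI: x̄ ± margin = 42 ± 4.8055
CI: (37.1945, 46.8055)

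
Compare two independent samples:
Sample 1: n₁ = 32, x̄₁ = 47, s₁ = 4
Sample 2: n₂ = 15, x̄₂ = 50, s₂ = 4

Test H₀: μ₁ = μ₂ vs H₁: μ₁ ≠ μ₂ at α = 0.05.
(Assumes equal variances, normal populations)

Answer: t = -2.3967, reject H₀

Derivation:
Pooled variance: s²_p = [31×4² + 14×4²]/(45) = 16.0000
s_p = 4.0000
SE = s_p×√(1/n₁ + 1/n₂) = 4.0000×√(1/32 + 1/15) = 1.2517
t = (x̄₁ - x̄₂)/SE = (47 - 50)/1.2517 = -2.3967
df = 45, t-critical = ±2.014
Decision: reject H₀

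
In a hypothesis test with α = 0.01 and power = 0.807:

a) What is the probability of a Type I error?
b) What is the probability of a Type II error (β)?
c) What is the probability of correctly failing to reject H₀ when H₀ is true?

Answer: a) 0.01, b) 0.193, c) 0.99

Derivation:
a) Type I error probability = α = 0.01
b) Power = P(reject H₀ | H₁ true) = 1 - β = 0.807, so Type II error probability = β = 1 - Power = 0.193
c) P(fail to reject H₀ | H₀ true) = 1 - α = 0.99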